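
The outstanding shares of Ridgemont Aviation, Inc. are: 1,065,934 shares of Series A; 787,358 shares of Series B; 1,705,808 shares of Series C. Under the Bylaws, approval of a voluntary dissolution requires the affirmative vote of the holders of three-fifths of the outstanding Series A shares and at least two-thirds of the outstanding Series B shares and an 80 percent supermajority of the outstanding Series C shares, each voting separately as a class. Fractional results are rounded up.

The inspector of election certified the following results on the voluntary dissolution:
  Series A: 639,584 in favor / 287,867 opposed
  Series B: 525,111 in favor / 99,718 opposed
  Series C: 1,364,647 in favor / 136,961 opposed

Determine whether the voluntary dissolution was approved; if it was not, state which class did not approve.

Approved — every class gave the required vote.

Series A: 3/5 of 1065934 = 639560.40, rounded up to 639561; 639,561 required, 639,584 in favor — approved.
Series B: 2/3 of 787358 = 524905.33, rounded up to 524906; 524,906 required, 525,111 in favor — approved.
Series C: 4/5 of 1705808 = 1364646.40, rounded up to 1364647; 1,364,647 required, 1,364,647 in favor — approved.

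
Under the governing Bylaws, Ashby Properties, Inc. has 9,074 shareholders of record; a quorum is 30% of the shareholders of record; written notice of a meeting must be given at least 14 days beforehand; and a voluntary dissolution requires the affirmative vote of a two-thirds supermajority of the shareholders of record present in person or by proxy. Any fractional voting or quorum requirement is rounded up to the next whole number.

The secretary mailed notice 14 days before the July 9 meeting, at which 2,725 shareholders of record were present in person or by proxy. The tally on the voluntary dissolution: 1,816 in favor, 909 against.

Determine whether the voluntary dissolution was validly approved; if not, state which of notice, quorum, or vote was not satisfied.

Notice: 14 days given; 14 required. Satisfied.
Quorum: 30% of 9,074 = 2,722.20, rounded up to 2,723; 2,725 present. Satisfied.
Vote: requires two-thirds of those present (2,725); 2/3 of 2725 = 1816.67, rounded up to 1817, so 1,817 needed; 1,816 in favor. Not satisfied.

Invalid — vote requirement not satisfied.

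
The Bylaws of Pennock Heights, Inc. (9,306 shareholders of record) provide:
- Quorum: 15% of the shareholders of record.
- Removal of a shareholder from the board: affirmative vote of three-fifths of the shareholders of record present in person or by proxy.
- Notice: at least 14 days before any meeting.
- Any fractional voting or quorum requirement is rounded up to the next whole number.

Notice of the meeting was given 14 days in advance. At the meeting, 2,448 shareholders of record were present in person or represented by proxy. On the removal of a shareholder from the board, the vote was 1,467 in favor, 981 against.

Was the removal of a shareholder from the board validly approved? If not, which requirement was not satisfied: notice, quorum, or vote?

Invalid — vote requirement not satisfied.

Notice: 14 days given; 14 required. Satisfied.
Quorum: 15% of 9,306 = 1,395.90, rounded up to 1,396; 2,448 present. Satisfied.
Vote: requires three-fifths of those present (2,448); 3/5 of 2448 = 1468.80, rounded up to 1469, so 1,469 needed; 1,467 in favor. Not satisfied.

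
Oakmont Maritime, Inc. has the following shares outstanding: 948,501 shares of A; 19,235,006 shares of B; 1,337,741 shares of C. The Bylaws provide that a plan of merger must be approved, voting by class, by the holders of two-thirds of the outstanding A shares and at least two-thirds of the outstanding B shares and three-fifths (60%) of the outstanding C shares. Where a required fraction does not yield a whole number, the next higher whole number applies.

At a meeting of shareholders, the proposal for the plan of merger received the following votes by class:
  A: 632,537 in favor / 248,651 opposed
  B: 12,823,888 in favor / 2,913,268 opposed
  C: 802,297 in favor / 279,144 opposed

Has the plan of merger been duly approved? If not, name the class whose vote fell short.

Not approved — the C shares did not give the required vote.

A: 2/3 of 948501 = 632334; 632,334 required, 632,537 in favor — approved.
B: 2/3 of 19235006 = 12823337.33, rounded up to 12823338; 12,823,338 required, 12,823,888 in favor — approved.
C: 3/5 of 1337741 = 802644.60, rounded up to 802645; 802,645 required, 802,297 in favor — not approved.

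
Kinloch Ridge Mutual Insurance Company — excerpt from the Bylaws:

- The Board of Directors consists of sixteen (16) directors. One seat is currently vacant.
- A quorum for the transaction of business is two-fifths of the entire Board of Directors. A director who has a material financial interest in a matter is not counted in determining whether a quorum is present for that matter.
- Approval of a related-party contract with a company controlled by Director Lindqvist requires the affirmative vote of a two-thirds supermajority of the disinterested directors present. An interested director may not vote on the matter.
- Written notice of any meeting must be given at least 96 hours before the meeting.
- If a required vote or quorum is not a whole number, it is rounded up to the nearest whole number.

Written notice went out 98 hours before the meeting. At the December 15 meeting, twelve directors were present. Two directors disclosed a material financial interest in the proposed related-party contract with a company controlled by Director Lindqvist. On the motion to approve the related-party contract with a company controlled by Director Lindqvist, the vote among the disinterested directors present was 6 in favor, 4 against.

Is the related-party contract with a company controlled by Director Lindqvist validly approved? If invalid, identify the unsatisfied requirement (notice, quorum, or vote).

Invalid — vote requirement not satisfied.

Notice: 98 hours given; 96 required (98 ≥ 96). Satisfied.
Quorum: 12 present, but the 2 interested directors do not count, leaving 10. Quorum is 7. Satisfied.
Vote: the related-party contract with a company controlled by Director Lindqvist requires two-thirds of the disinterested directors present (12 − 2 = 10). 2/3 of 10 = 6.67, rounded up to 7, so 7 affirmative votes are needed; 6 voted in favor. Not satisfied.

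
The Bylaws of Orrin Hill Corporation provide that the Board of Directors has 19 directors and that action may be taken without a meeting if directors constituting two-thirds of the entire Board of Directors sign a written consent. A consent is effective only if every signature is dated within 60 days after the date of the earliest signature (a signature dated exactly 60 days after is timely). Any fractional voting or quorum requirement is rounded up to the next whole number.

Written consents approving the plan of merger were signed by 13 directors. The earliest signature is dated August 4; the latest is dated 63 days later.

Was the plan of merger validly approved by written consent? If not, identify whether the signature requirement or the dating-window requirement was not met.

Not effective — dating-window requirement not satisfied.

Signatures required: two-thirds of 19 — 2/3 of 19 = 12.67, rounded up to 13, so 13 needed; 13 signed. Sufficient.
Dating window: the latest signature is 63 days after the earliest; the limit is 60 days. Outside the window.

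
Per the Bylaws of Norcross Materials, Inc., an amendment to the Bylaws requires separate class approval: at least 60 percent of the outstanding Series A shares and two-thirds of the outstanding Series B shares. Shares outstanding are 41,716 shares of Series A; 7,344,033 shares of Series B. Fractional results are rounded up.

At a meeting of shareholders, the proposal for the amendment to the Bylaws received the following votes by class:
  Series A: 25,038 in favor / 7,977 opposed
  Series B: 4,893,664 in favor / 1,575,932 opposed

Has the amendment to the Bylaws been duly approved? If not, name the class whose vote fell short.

Series A: 3/5 of 41716 = 25029.60, rounded up to 25030; 25,030 required, 25,038 in favor — approved.
Series B: 2/3 of 7344033 = 4896022; 4,896,022 required, 4,893,664 in favor — not approved.

Not approved — the Series B shares did not give the required vote.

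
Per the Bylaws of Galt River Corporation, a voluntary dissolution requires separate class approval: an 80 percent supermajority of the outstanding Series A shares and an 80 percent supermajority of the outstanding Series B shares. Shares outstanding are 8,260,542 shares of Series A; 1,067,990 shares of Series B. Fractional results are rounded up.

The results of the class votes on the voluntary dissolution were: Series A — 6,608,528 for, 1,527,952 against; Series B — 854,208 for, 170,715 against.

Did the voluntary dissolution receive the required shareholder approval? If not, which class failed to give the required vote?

Series A: 4/5 of 8260542 = 6608433.60, rounded up to 6608434; 6,608,434 required, 6,608,528 in favor — approved.
Series B: 4/5 of 1067990 = 854392; 854,392 required, 854,208 in favor — not approved.

Not approved — the Series B shares did not give the required vote.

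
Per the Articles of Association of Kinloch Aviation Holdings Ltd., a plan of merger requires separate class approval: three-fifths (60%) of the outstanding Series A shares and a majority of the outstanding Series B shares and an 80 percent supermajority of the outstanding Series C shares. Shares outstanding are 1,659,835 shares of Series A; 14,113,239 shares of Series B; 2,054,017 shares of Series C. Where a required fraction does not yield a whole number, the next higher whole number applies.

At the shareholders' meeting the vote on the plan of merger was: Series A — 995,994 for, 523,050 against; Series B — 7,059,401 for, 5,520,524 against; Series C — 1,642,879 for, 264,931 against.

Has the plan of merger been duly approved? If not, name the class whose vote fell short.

Not approved — the Series C shares did not give the required vote.

Series A: 3/5 of 1659835 = 995901; 995,901 required, 995,994 in favor — approved.
Series B: a majority of 14113239 is 7056620; 7,056,620 required, 7,059,401 in favor — approved.
Series C: 4/5 of 2054017 = 1643213.60, rounded up to 1643214; 1,643,214 required, 1,642,879 in favor — not approved.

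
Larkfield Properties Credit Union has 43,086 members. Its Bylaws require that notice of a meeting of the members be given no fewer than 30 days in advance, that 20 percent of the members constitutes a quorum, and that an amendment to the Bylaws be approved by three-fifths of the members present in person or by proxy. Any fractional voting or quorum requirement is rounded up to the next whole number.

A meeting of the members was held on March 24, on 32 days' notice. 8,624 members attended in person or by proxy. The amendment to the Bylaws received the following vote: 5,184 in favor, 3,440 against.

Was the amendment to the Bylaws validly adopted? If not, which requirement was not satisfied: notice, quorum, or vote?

Notice: 32 days given; 30 required. Satisfied.
Quorum: 20% of 43,086 = 8,617.20, rounded up to 8,618; 8,624 present. Satisfied.
Vote: requires three-fifths of those present (8,624); 3/5 of 8624 = 5174.40, rounded up to 5175, so 5,175 needed; 5,184 in favor. Satisfied.

Valid — all requirements satisfied.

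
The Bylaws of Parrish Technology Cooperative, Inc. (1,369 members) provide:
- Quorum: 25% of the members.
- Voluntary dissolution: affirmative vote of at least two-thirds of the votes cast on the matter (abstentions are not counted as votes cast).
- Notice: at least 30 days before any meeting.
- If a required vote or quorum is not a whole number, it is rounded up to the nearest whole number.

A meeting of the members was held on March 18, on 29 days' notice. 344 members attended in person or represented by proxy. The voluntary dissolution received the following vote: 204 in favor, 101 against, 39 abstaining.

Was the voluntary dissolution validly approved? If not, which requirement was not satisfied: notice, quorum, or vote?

Invalid — notice requirement not satisfied.

Notice: 29 days given; 30 required. Not satisfied.
Quorum: 25% of 1,369 = 342.25, rounded up to 343; 344 present. Satisfied.
Vote: requires two-thirds of the votes cast (344 − 39 abstaining = 305); 2/3 of 305 = 203.33, rounded up to 204, so 204 needed; 204 in favor. Satisfied.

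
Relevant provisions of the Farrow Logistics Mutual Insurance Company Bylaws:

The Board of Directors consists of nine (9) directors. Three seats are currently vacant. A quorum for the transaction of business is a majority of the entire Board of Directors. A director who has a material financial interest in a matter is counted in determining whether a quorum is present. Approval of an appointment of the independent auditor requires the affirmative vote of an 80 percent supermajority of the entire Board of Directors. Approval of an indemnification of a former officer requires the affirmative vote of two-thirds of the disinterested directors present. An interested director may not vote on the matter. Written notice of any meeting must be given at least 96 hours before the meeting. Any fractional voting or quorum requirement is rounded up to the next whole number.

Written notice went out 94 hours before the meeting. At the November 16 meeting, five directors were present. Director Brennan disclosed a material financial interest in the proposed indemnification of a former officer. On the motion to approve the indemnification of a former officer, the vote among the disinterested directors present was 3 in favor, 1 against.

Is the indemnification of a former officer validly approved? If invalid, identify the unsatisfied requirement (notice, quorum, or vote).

Invalid — notice requirement not satisfied.

Notice: 94 hours given; 96 required (94 < 96). Not satisfied.
Quorum: 5 present (interested directors count toward quorum); quorum is 5. Satisfied.
Vote: the indemnification of a former officer requires two-thirds of the disinterested directors present (5 − 1 = 4). 2/3 of 4 = 2.67, rounded up to 3, so 3 affirmative votes are needed; 3 voted in favor. Satisfied.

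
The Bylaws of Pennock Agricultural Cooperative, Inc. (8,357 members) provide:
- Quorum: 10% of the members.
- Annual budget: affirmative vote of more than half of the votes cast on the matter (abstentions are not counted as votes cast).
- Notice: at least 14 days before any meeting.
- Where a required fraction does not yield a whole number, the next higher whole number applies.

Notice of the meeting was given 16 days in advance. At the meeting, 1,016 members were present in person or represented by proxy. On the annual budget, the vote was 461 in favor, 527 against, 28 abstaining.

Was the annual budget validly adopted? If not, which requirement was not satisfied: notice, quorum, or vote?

Notice: 16 days given; 14 required. Satisfied.
Quorum: 10% of 8,357 = 835.70, rounded up to 836; 1,016 present. Satisfied.
Vote: requires a majority of the votes cast (1,016 − 28 abstaining = 988); a majority of 988 is 495, so 495 needed; 461 in favor. Not satisfied.

Invalid — vote requirement not satisfied.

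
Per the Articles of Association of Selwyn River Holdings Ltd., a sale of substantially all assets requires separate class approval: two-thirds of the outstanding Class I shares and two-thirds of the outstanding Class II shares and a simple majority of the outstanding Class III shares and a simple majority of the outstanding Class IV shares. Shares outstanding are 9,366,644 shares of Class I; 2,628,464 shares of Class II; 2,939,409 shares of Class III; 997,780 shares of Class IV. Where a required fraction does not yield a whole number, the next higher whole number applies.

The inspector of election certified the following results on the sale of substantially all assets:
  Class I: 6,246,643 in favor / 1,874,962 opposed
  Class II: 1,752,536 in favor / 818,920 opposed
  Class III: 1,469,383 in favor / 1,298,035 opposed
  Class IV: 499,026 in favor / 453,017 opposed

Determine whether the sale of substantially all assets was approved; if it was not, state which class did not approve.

Not approved — the Class III shares did not give the required vote.

Class I: 2/3 of 9366644 = 6244429.33, rounded up to 6244430; 6,244,430 required, 6,246,643 in favor — approved.
Class II: 2/3 of 2628464 = 1752309.33, rounded up to 1752310; 1,752,310 required, 1,752,536 in favor — approved.
Class III: a majority of 2939409 is 1469705; 1,469,705 required, 1,469,383 in favor — not approved.
Class IV: a majority of 997780 is 498891; 498,891 required, 499,026 in favor — approved.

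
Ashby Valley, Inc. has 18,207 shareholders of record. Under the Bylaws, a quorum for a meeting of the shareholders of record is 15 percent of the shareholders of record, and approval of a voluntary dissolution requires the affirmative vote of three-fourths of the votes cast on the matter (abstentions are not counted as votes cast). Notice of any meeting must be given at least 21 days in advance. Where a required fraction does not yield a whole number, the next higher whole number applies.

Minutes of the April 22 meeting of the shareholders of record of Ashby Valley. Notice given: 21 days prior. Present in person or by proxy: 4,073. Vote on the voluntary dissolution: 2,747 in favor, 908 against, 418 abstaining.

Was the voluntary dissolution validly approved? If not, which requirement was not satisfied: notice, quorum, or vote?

Notice: 21 days given; 21 required. Satisfied.
Quorum: 15% of 18,207 = 2,731.05, rounded up to 2,732; 4,073 present. Satisfied.
Vote: requires three-fourths of the votes cast (4,073 − 418 abstaining = 3,655); 3/4 of 3655 = 2741.25, rounded up to 2742, so 2,742 needed; 2,747 in favor. Satisfied.

Valid — all requirements satisfied.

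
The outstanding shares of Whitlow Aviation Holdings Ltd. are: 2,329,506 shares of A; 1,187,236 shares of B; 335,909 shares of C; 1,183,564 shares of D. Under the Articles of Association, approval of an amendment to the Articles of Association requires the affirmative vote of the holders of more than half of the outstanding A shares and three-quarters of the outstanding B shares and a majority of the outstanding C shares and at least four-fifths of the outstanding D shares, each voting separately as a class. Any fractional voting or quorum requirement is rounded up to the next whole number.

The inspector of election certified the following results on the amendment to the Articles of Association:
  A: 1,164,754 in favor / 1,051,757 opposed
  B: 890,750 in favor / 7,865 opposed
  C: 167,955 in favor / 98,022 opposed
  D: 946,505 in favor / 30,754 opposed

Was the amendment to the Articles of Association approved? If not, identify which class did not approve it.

Not approved — the D shares did not give the required vote.

A: a majority of 2329506 is 1164754; 1,164,754 required, 1,164,754 in favor — approved.
B: 3/4 of 1187236 = 890427; 890,427 required, 890,750 in favor — approved.
C: a majority of 335909 is 167955; 167,955 required, 167,955 in favor — approved.
D: 4/5 of 1183564 = 946851.20, rounded up to 946852; 946,852 required, 946,505 in favor — not approved.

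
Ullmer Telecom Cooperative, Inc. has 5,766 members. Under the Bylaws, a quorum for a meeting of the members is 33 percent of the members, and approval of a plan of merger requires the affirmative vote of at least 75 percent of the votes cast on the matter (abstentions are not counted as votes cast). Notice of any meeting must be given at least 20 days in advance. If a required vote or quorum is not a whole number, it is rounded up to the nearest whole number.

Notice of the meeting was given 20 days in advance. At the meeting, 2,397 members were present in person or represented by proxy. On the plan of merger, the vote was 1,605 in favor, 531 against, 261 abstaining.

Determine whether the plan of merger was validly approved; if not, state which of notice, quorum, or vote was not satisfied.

Valid — all requirements satisfied.

Notice: 20 days given; 20 required. Satisfied.
Quorum: 33% of 5,766 = 1,902.78, rounded up to 1,903; 2,397 present. Satisfied.
Vote: requires three-fourths of the votes cast (2,397 − 261 abstaining = 2,136); 3/4 of 2136 = 1602, so 1,602 needed; 1,605 in favor. Satisfied.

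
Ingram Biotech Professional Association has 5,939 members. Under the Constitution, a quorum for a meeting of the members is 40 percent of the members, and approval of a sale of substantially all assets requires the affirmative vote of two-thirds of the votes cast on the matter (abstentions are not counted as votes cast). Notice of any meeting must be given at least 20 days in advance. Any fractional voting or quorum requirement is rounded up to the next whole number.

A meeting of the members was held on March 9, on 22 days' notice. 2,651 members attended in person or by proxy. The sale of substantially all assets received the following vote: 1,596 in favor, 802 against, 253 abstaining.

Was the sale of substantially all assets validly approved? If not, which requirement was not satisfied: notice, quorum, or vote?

Invalid — vote requirement not satisfied.

Notice: 22 days given; 20 required. Satisfied.
Quorum: 40% of 5,939 = 2,375.60, rounded up to 2,376; 2,651 present. Satisfied.
Vote: requires two-thirds of the votes cast (2,651 − 253 abstaining = 2,398); 2/3 of 2398 = 1598.67, rounded up to 1599, so 1,599 needed; 1,596 in favor. Not satisfied.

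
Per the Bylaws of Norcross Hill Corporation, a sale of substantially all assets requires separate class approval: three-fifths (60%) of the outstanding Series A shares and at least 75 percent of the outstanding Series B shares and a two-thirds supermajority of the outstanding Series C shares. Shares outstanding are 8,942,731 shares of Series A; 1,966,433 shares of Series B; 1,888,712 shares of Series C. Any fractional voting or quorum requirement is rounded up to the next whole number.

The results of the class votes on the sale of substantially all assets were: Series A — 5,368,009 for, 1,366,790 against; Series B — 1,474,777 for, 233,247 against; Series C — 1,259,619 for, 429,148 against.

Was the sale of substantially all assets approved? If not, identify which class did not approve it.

Series A: 3/5 of 8942731 = 5365638.60, rounded up to 5365639; 5,365,639 required, 5,368,009 in favor — approved.
Series B: 3/4 of 1966433 = 1474824.75, rounded up to 1474825; 1,474,825 required, 1,474,777 in favor — not approved.
Series C: 2/3 of 1888712 = 1259141.33, rounded up to 1259142; 1,259,142 required, 1,259,619 in favor — approved.

Not approved — the Series B shares did not give the required vote.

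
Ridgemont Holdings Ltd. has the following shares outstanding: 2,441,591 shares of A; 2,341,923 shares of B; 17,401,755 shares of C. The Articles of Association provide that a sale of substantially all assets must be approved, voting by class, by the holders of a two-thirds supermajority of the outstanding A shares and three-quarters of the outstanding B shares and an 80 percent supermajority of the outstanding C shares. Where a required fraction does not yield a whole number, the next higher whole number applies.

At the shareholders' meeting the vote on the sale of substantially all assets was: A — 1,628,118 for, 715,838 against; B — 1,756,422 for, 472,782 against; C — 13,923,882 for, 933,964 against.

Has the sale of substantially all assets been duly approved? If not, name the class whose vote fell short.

A: 2/3 of 2441591 = 1627727.33, rounded up to 1627728; 1,627,728 required, 1,628,118 in favor — approved.
B: 3/4 of 2341923 = 1756442.25, rounded up to 1756443; 1,756,443 required, 1,756,422 in favor — not approved.
C: 4/5 of 17401755 = 13921404; 13,921,404 required, 13,923,882 in favor — approved.

Not approved — the B shares did not give the required vote.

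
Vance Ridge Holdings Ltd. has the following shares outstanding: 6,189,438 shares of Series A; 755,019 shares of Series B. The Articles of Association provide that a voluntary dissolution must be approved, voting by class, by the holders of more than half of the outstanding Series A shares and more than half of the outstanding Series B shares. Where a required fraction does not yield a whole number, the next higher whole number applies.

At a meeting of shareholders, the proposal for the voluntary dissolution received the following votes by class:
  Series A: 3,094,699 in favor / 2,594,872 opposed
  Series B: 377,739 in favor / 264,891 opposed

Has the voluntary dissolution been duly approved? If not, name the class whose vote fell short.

Series A: a majority of 6189438 is 3094720; 3,094,720 required, 3,094,699 in favor — not approved.
Series B: a majority of 755019 is 377510; 377,510 required, 377,739 in favor — approved.

Not approved — the Series A shares did not give the required vote.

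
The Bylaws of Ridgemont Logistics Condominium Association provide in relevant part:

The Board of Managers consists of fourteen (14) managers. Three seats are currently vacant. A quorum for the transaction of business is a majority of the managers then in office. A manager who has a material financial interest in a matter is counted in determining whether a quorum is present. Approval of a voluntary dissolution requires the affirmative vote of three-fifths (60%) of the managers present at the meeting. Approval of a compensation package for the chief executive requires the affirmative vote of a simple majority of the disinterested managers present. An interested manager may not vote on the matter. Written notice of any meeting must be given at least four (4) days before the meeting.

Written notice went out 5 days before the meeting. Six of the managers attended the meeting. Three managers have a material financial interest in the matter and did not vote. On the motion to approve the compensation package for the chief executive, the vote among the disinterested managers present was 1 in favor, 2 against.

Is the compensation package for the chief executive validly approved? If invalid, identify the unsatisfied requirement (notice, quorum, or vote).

Invalid — vote requirement not satisfied.

Notice: 5 days given; 4 required (5 ≥ 4). Satisfied.
Quorum: 6 present (interested managers count toward quorum); quorum is 6. Satisfied.
Vote: the compensation package for the chief executive requires a majority of the disinterested managers present (6 − 3 = 3). A majority of 3 is 2, so 2 affirmative votes are needed; 1 voted in favor. Not satisfied.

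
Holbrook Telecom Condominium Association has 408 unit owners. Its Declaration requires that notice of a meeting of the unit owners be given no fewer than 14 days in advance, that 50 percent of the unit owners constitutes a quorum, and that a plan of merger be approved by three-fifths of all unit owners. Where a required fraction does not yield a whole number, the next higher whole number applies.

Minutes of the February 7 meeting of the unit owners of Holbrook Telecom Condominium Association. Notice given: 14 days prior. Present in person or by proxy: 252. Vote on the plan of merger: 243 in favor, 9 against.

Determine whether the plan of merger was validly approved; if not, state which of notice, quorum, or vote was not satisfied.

Notice: 14 days given; 14 required. Satisfied.
Quorum: 50% of 408 = 204; 252 present. Satisfied.
Vote: requires three-fifths of all unit owners (408); 3/5 of 408 = 244.80, rounded up to 245, so 245 needed; 243 in favor. Not satisfied.

Invalid — vote requirement not satisfied.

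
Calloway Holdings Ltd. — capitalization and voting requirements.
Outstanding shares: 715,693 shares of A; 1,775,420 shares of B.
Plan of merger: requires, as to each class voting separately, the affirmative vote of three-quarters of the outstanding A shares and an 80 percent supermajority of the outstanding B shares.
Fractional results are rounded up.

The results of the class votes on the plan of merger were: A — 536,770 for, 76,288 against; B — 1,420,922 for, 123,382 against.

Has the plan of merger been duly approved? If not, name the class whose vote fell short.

Approved — every class gave the required vote.

A: 3/4 of 715693 = 536769.75, rounded up to 536770; 536,770 required, 536,770 in favor — approved.
B: 4/5 of 1775420 = 1420336; 1,420,336 required, 1,420,922 in favor — approved.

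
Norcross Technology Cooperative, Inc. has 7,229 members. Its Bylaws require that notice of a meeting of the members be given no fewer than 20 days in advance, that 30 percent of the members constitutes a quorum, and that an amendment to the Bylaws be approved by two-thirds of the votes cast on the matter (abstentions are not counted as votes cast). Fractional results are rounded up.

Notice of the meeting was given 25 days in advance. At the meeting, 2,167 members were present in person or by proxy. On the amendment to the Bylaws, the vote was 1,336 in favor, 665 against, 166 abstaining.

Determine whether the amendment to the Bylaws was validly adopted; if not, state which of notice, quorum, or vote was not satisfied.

Invalid — quorum requirement not satisfied.

Notice: 25 days given; 20 required. Satisfied.
Quorum: 30% of 7,229 = 2,168.70, rounded up to 2,169; 2,167 present. Not satisfied.
Vote: requires two-thirds of the votes cast (2,167 − 166 abstaining = 2,001); 2/3 of 2001 = 1334, so 1,334 needed; 1,336 in favor. Satisfied.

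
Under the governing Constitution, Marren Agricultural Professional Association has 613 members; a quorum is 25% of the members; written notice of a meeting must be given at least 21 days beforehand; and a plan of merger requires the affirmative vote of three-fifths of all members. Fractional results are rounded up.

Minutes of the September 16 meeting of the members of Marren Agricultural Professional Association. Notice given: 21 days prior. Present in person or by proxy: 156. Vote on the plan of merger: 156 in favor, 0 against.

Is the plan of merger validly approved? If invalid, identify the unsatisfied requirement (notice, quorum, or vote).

Invalid — vote requirement not satisfied.

Notice: 21 days given; 21 required. Satisfied.
Quorum: 25% of 613 = 153.25, rounded up to 154; 156 present. Satisfied.
Vote: requires three-fifths of all members (613); 3/5 of 613 = 367.80, rounded up to 368, so 368 needed; 156 in favor. Not satisfied.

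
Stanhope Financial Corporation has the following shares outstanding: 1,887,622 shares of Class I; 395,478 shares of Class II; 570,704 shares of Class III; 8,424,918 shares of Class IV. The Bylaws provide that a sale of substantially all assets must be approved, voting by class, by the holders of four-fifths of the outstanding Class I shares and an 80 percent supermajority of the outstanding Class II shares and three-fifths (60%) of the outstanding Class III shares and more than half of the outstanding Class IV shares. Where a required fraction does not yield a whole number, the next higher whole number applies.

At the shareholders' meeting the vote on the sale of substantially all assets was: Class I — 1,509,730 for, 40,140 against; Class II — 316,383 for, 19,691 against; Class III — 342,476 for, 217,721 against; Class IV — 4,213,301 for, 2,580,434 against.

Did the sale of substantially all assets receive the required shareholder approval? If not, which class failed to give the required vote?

Class I: 4/5 of 1887622 = 1510097.60, rounded up to 1510098; 1,510,098 required, 1,509,730 in favor — not approved.
Class II: 4/5 of 395478 = 316382.40, rounded up to 316383; 316,383 required, 316,383 in favor — approved.
Class III: 3/5 of 570704 = 342422.40, rounded up to 342423; 342,423 required, 342,476 in favor — approved.
Class IV: a majority of 8424918 is 4212460; 4,212,460 required, 4,213,301 in favor — approved.

Not approved — the Class I shares did not give the required vote.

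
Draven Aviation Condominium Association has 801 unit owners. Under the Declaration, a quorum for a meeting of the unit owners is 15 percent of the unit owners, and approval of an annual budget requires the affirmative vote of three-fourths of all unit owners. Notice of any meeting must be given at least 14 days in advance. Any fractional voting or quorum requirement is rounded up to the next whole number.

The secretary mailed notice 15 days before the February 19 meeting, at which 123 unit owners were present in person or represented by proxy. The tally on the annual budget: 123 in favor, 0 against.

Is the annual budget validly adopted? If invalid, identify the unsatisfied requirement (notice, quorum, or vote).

Notice: 15 days given; 14 required. Satisfied.
Quorum: 15% of 801 = 120.15, rounded up to 121; 123 present. Satisfied.
Vote: requires three-fourths of all unit owners (801); 3/4 of 801 = 600.75, rounded up to 601, so 601 needed; 123 in favor. Not satisfied.

Invalid — vote requirement not satisfied.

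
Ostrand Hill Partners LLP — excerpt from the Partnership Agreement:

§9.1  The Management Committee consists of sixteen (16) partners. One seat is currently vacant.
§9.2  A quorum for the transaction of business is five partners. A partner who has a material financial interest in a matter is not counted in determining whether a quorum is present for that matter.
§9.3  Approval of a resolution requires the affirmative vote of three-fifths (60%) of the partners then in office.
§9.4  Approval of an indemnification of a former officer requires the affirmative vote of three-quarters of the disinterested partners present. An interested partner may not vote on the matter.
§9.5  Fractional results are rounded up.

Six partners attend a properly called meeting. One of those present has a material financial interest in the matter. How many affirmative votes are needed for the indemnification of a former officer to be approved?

The indemnification of a former officer requires three-fourths of the disinterested partners present (6 − 1 = 5).
3/4 of 5 = 3.75, rounded up to 4.

4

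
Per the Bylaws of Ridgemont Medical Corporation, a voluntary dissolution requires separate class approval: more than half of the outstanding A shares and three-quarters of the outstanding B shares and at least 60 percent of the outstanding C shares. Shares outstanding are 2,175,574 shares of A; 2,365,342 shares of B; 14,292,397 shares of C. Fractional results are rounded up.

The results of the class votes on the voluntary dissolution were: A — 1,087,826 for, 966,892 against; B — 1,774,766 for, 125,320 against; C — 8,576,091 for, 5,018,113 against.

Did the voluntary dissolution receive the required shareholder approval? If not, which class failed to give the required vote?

A: a majority of 2175574 is 1087788; 1,087,788 required, 1,087,826 in favor — approved.
B: 3/4 of 2365342 = 1774006.50, rounded up to 1774007; 1,774,007 required, 1,774,766 in favor — approved.
C: 3/5 of 14292397 = 8575438.20, rounded up to 8575439; 8,575,439 required, 8,576,091 in favor — approved.

Approved — every class gave the required vote.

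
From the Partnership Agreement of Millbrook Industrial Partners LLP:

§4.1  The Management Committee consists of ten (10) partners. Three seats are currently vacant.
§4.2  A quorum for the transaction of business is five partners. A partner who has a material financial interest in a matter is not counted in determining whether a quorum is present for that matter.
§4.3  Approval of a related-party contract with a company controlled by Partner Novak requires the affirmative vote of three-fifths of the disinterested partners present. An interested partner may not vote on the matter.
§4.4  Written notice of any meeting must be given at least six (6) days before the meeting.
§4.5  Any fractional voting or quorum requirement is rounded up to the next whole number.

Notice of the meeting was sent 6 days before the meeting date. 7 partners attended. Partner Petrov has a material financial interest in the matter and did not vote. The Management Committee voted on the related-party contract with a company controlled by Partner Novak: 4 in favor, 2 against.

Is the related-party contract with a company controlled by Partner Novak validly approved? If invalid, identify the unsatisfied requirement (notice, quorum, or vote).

Valid — all requirements satisfied.

Notice: 6 days given; 6 required (6 ≥ 6). Satisfied.
Quorum: 7 present, but the 1 interested partner does not count, leaving 6. Quorum is 5. Satisfied.
Vote: the related-party contract with a company controlled by Partner Novak requires three-fifths of the disinterested partners present (7 − 1 = 6). 3/5 of 6 = 3.60, rounded up to 4, so 4 affirmative votes are needed; 4 voted in favor. Satisfied.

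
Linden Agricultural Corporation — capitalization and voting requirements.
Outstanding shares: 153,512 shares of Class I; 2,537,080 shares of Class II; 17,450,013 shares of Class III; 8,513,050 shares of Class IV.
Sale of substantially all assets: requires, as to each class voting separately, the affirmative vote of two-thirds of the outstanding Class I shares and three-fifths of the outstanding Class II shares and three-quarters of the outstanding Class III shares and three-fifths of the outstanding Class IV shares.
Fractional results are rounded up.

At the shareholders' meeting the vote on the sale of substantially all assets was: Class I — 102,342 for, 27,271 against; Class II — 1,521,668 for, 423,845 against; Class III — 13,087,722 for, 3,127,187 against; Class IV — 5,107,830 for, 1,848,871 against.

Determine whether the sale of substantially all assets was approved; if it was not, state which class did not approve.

Class I: 2/3 of 153512 = 102341.33, rounded up to 102342; 102,342 required, 102,342 in favor — approved.
Class II: 3/5 of 2537080 = 1522248; 1,522,248 required, 1,521,668 in favor — not approved.
Class III: 3/4 of 17450013 = 13087509.75, rounded up to 13087510; 13,087,510 required, 13,087,722 in favor — approved.
Class IV: 3/5 of 8513050 = 5107830; 5,107,830 required, 5,107,830 in favor — approved.

Not approved — the Class II shares did not give the required vote.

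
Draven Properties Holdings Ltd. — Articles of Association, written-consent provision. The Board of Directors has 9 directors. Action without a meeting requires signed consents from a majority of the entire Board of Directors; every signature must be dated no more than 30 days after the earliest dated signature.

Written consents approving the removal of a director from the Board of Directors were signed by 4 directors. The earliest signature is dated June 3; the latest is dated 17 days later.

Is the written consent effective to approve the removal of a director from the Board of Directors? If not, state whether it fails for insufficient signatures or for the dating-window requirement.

Not effective — insufficient signatures.

Signatures required: a majority of 9 — a majority of 9 is 5, so 5 needed; 4 signed. Insufficient.
Dating window: the latest signature is 17 days after the earliest; the limit is 30 days. Within the window.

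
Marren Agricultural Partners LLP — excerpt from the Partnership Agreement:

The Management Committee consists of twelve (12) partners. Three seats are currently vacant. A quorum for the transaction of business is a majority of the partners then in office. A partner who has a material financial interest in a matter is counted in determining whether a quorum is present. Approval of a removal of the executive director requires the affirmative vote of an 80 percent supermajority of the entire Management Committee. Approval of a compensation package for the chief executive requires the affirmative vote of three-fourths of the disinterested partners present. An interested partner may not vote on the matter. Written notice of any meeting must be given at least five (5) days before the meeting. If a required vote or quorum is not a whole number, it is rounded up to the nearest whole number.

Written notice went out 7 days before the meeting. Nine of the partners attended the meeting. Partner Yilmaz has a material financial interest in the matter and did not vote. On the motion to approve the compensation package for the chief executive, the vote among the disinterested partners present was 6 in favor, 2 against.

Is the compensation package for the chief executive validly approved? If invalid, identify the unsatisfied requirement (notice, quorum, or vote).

Valid — all requirements satisfied.

Notice: 7 days given; 5 required (7 ≥ 5). Satisfied.
Quorum: 9 present (interested partners count toward quorum); quorum is 5. Satisfied.
Vote: the compensation package for the chief executive requires three-fourths of the disinterested partners present (9 − 1 = 8). 3/4 of 8 = 6, so 6 affirmative votes are needed; 6 voted in favor. Satisfied.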